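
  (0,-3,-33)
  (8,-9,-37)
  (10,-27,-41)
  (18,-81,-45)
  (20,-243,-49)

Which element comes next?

(28,-729,-53)

First part — alternating steps +8, +2, +8, +2, …: 0, 8, 10, 18, 20 → 28.
Second part: -3, -9, -27, -81, -243 → -729 (×3 each step).
Third part goes -33, -37, -41, -45, -49 → -53 (−4 each step).
Putting it together: (28,-729,-53).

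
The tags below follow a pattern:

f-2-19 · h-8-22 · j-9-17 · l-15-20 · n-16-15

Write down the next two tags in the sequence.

p-22-18, r-23-13

Letter: letters move forward 2 places in the alphabet, so f, h, j, l, n → p → r.
For the second component, alternating steps +6, +1, +6, +1, …: 2, 8, 9, 15, 16 → 22 → 23.
Third component: alternating steps +3, −5, +3, −5, …; 19, 22, 17, 20, 15 → 18 → 13.
So the next two tags are p-22-18 and r-23-13.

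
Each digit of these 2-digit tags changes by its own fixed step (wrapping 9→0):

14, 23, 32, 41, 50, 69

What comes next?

First digit goes 1, 2, 3, 4, 5, 6 → 7 (+1 each step, mod 10).
Second digit: 4, 3, 2, 1, 0, 9 → 8 (−1 each step, mod 10).
Putting it together: 78.

78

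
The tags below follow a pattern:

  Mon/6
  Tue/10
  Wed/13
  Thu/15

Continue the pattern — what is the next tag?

Fri/16

Day goes Mon, Tue, Wed, Thu → Fri (runs through the weekdays Mon→Sun).
Second component goes 6, 10, 13, 15 → 16 (differences are 4, 3, 2, … (decreasing by 1 each time)).
Combining the parts gives Fri/16.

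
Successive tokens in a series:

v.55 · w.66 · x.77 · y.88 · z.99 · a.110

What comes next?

For the letter, letters move forward 1 place in the alphabet, wrapping Z→A: v, w, x, y, z, a → b.
Second component goes 55, 66, 77, 88, 99, 110 → 121 (+11 each step).
So the next token is b.121.

b.121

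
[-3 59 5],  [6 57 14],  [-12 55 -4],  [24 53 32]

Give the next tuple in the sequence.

[-48 51 -40]

First value goes -3, 6, -12, 24 → -48 (×(-2) each step).
For the second value, −2 each step: 59, 57, 55, 53 → 51.
Third value: 5, 14, -4, 32 → -40 (always 8 more than the first value).
So the next tuple is [-48 51 -40].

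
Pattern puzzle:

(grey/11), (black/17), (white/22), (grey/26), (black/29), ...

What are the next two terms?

Shade — repeats grey → black → white: grey, black, white, grey, black → white → grey.
For the second value, differences are 6, 5, 4, … (decreasing by 1 each time): 11, 17, 22, 26, 29 → 31 → 32.
So the next two terms are (white/31) and (grey/32).

(white/31), (grey/32)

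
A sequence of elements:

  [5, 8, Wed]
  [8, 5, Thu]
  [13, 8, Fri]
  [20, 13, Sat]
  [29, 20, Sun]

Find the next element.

For the first component, differences are 3, 5, 7, … (increasing by 2 each time): 5, 8, 13, 20, 29 → 40.
Second component: 8, 5, 8, 13, 20 → 29 (always the previous value of the first component).
Day: runs through the weekdays Mon→Sun, so Wed, Thu, Fri, Sat, Sun → Mon.
Combining the parts gives [40, 29, Mon].

[40, 29, Mon]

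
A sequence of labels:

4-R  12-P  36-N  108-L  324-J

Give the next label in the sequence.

First component — ×3 each step: 4, 12, 36, 108, 324 → 972.
Letter — letters move back 2 places in the alphabet: R, P, N, L, J → H.
Putting it together: 972-H.

972-H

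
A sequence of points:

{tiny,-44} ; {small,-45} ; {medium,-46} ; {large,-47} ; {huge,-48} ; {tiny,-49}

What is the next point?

For the size, repeats tiny → small → medium → large → huge: tiny, small, medium, large, huge, tiny → small.
Second entry goes -44, -45, -46, -47, -48, -49 → -50 (−1 each step).
Combining the parts gives {small,-50}.

{small,-50}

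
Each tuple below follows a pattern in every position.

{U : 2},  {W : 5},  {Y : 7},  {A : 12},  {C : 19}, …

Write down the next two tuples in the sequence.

{E : 31}, {G : 50}

Letter: letters move forward 2 places in the alphabet, wrapping Z→A, so U, W, Y, A, C → E → G.
Second value goes 2, 5, 7, 12, 19 → 31 → 50 (each term is the sum of the two before it).
So the next two tuples are {E : 31} and {G : 50}.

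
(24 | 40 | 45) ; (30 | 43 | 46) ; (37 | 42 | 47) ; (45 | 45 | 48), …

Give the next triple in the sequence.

(54 | 44 | 49)

For the first value, differences are 6, 7, 8, … (increasing by 1 each time): 24, 30, 37, 45 → 54.
For the second value, alternating steps +3, −1, +3, −1, …: 40, 43, 42, 45 → 44.
Third value goes 45, 46, 47, 48 → 49 (+1 each step).
So the next triple is (54 | 44 | 49).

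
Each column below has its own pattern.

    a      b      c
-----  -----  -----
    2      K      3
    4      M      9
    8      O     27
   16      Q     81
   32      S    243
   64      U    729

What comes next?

128  W  2187

Column a: ×2 each step, so 2, 4, 8, 16, 32, 64 → 128.
Column b: K, M, O, Q, S, U → W (letters move forward 2 places in the alphabet).
Column c — ×3 each step: 3, 9, 27, 81, 243, 729 → 2187.
Putting it together: 128  W  2187.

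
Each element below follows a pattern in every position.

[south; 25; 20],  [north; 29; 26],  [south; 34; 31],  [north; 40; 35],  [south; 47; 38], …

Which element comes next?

[north; 55; 40]

Direction: alternates south ↔ north, so south, north, south, north, south → north.
Second value: 25, 29, 34, 40, 47 → 55 (differences are 4, 5, 6, … (increasing by 1 each time)).
Third value — differences are 6, 5, 4, … (decreasing by 1 each time): 20, 26, 31, 35, 38 → 40.
So the next element is [north; 55; 40].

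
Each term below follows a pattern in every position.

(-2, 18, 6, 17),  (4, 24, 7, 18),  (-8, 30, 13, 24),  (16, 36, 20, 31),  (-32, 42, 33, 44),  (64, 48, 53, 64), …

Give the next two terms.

(-128, 54, 86, 97), (256, 60, 139, 150)

First component — ×(-2) each step: -2, 4, -8, 16, -32, 64 → -128 → 256.
Second component: +6 each step; 18, 24, 30, 36, 42, 48 → 54 → 60.
Third component: 6, 7, 13, 20, 33, 53 → 86 → 139 (each term is the sum of the two before it).
Fourth component goes 17, 18, 24, 31, 44, 64 → 97 → 150 (always 11 more than the third component).
Putting the parts together: (-128, 54, 86, 97) and then (256, 60, 139, 150).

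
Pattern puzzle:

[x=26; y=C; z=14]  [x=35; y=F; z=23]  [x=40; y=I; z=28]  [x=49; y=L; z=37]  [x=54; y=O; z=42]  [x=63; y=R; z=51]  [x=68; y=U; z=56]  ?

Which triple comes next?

X goes 26, 35, 40, 49, 54, 63, 68 → 77 (alternating steps +9, +5, +9, +5, …).
Y: C, F, I, L, O, R, U → X (letters move forward 3 places in the alphabet).
Z — always 12 less than the x: 14, 23, 28, 37, 42, 51, 56 → 65.
Putting it together: [x=77; y=X; z=65].

[x=77; y=X; z=65]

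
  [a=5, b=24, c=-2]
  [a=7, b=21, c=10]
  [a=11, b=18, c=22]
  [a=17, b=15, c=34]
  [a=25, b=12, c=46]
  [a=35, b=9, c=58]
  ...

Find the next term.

A: differences are 2, 4, 6, … (increasing by 2 each time), so 5, 7, 11, 17, 25, 35 → 47.
B — −3 each step: 24, 21, 18, 15, 12, 9 → 6.
C: -2, 10, 22, 34, 46, 58 → 70 (+12 each step).
So the next term is [a=47, b=6, c=70].

[a=47, b=6, c=70]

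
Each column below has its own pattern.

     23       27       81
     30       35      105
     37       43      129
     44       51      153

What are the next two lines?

51  59  177; 58  67  201

For the first component, +7 each step: 23, 30, 37, 44 → 51 → 58.
Second component: +8 each step, so 27, 35, 43, 51 → 59 → 67.
Third component goes 81, 105, 129, 153 → 177 → 201 (always 3 × the second component).
So the next two lines are 51  59  177 and 58  67  201.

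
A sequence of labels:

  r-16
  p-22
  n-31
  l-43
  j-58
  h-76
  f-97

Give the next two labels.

d-121, b-148

For the letter, letters move back 2 places in the alphabet: r, p, n, l, j, h, f → d → b.
Second component: 16, 22, 31, 43, 58, 76, 97 → 121 → 148 (differences are 6, 9, 12, … (increasing by 3 each time)).
So the next two labels are d-121 and b-148.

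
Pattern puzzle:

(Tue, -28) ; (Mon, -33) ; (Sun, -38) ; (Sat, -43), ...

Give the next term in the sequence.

For the day, runs backward through the weekdays Mon→Sun: Tue, Mon, Sun, Sat → Fri.
Second part: -28, -33, -38, -43 → -48 (−5 each step).
So the next term is (Fri, -48).

(Fri, -48)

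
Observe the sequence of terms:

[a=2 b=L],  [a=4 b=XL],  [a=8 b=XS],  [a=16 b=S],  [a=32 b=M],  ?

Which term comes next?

A: ×2 each step, so 2, 4, 8, 16, 32 → 64.
B: L, XL, XS, S, M → L (runs through clothing sizes XS→XL).
So the next term is [a=64 b=L].

[a=64 b=L]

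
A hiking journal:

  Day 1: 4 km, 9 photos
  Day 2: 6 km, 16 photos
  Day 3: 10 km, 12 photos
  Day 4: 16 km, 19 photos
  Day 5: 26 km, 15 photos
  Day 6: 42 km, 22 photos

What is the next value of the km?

Km: 4, 6, 10, 16, 26, 42 → 68 (each term is the sum of the two before it).

68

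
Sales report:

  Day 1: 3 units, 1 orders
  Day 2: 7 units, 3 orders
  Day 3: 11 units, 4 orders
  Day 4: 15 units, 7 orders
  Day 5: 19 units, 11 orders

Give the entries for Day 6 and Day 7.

23 units, 18 orders; 27 units, 29 orders

For the units, +4 each step: 3, 7, 11, 15, 19 → 23 → 27.
Orders: each term is the sum of the two before it; 1, 3, 4, 7, 11 → 18 → 29.
Putting the parts together: 23 units, 18 orders and then 27 units, 29 orders.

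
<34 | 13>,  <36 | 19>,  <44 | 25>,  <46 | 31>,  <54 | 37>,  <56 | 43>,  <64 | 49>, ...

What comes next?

First part: 34, 36, 44, 46, 54, 56, 64 → 66 (alternating steps +2, +8, +2, +8, …).
Second part goes 13, 19, 25, 31, 37, 43, 49 → 55 (+6 each step).
Combining the parts gives <66 | 55>.

<66 | 55>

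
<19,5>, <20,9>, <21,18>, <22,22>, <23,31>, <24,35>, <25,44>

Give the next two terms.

First coordinate goes 19, 20, 21, 22, 23, 24, 25 → 26 → 27 (+1 each step).
Second coordinate: 5, 9, 18, 22, 31, 35, 44 → 48 → 57 (alternating steps +4, +9, +4, +9, …).
Putting the parts together: <26,48> and then <27,57>.

<26,48>, <27,57>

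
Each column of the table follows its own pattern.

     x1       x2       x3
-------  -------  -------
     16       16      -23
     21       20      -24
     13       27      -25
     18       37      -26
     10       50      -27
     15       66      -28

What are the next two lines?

7  85  -29; 12  107  -30

Column x1 goes 16, 21, 13, 18, 10, 15 → 7 → 12 (alternating steps +5, −8, +5, −8, …).
Column x2: differences are 4, 7, 10, … (increasing by 3 each time); 16, 20, 27, 37, 50, 66 → 85 → 107.
Column x3: −1 each step, so -23, -24, -25, -26, -27, -28 → -29 → -30.
Putting the parts together: 7  85  -29 and then 12  107  -30.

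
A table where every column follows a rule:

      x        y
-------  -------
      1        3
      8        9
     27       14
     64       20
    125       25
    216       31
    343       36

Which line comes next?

Column x: 1, 8, 27, 64, 125, 216, 343 → 512 (perfect cubes: 1³, 2³, 3³, …).
Column y goes 3, 9, 14, 20, 25, 31, 36 → 42 (alternating steps +6, +5, +6, +5, …).
Combining the parts gives 512  42.

512  42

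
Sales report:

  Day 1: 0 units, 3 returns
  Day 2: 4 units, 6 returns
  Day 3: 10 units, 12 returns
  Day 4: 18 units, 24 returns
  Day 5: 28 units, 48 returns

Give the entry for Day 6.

Units goes 0, 4, 10, 18, 28 → 40 (differences are 4, 6, 8, … (increasing by 2 each time)).
Returns: ×2 each step, so 3, 6, 12, 24, 48 → 96.
Putting it together: 40 units, 96 returns.

40 units, 96 returns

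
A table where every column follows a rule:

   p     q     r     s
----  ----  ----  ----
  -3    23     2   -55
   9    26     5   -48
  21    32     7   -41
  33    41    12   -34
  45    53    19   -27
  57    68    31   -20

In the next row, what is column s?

Column p: -3, 9, 21, 33, 45, 57 → 69 (+12 each step).
For the column q, differences are 3, 6, 9, … (increasing by 3 each time): 23, 26, 32, 41, 53, 68 → 86.
For the column r, each term is the sum of the two before it: 2, 5, 7, 12, 19, 31 → 50.
Column s: -55, -48, -41, -34, -27, -20 → -13 (+7 each step).

-13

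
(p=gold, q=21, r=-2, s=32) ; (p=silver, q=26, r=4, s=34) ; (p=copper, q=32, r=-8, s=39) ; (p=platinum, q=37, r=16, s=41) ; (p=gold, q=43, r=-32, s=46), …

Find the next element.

For the p, repeats gold → silver → copper → platinum: gold, silver, copper, platinum, gold → silver.
Q: alternating steps +5, +6, +5, +6, …, so 21, 26, 32, 37, 43 → 48.
For the r, ×(-2) each step: -2, 4, -8, 16, -32 → 64.
S: alternating steps +2, +5, +2, +5, …; 32, 34, 39, 41, 46 → 48.
Putting it together: (p=silver, q=48, r=64, s=48).

(p=silver, q=48, r=64, s=48)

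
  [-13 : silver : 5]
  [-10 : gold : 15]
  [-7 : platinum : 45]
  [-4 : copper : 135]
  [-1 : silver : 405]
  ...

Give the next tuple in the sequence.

[2 : gold : 1215]

First part: +3 each step; -13, -10, -7, -4, -1 → 2.
For the metal, repeats silver → gold → platinum → copper: silver, gold, platinum, copper, silver → gold.
Third part: 5, 15, 45, 135, 405 → 1215 (×3 each step).
So the next tuple is [2 : gold : 1215].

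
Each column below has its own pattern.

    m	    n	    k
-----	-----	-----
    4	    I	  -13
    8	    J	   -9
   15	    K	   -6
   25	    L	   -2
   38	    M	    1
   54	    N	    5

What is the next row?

Column m goes 4, 8, 15, 25, 38, 54 → 73 (differences are 4, 7, 10, … (increasing by 3 each time)).
Column n: letters move forward 1 place in the alphabet; I, J, K, L, M, N → O.
Column k: alternating steps +4, +3, +4, +3, …; -13, -9, -6, -2, 1, 5 → 8.
Putting it together: 73  O  8.

73  O  8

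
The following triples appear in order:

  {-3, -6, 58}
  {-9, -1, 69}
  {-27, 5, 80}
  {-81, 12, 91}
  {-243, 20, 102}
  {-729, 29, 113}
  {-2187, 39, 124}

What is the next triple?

{-6561, 50, 135}

First part goes -3, -9, -27, -81, -243, -729, -2187 → -6561 (×3 each step).
Second part: differences are 5, 6, 7, … (increasing by 1 each time); -6, -1, 5, 12, 20, 29, 39 → 50.
Third part goes 58, 69, 80, 91, 102, 113, 124 → 135 (+11 each step).
So the next triple is {-6561, 50, 135}.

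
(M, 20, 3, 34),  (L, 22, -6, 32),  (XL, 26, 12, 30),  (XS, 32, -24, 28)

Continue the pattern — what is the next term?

(S, 40, 48, 26)

Size: runs through clothing sizes XS→XL, so M, L, XL, XS → S.
Second value: 20, 22, 26, 32 → 40 (differences are 2, 4, 6, … (increasing by 2 each time)).
Third value: 3, -6, 12, -24 → 48 (×(-2) each step).
Fourth value — −2 each step: 34, 32, 30, 28 → 26.
Putting it together: (S, 40, 48, 26).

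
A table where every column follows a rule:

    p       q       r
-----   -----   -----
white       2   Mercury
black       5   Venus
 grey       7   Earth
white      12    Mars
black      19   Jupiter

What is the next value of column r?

Column r: runs through the planets Mercury→Neptune, so Mercury, Venus, Earth, Mars, Jupiter → Saturn.

Saturn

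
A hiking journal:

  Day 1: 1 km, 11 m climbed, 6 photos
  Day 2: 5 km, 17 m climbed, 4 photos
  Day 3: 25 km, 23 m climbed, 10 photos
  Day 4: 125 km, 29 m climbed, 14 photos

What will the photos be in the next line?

For the photos, each term is the sum of the two before it: 6, 4, 10, 14 → 24.

24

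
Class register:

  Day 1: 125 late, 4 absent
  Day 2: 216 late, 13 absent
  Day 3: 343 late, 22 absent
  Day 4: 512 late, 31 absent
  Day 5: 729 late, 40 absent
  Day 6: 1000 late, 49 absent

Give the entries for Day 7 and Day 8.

1331 late, 58 absent; 1728 late, 67 absent

For the late, perfect cubes: 5³, 6³, 7³, …: 125, 216, 343, 512, 729, 1000 → 1331 → 1728.
Absent: +9 each step, so 4, 13, 22, 31, 40, 49 → 58 → 67.
So the next two records are 1331 late, 58 absent and 1728 late, 67 absent.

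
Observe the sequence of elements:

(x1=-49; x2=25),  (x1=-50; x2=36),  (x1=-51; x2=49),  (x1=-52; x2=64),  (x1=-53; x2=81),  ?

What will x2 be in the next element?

100

For the x2, perfect squares: 5², 6², 7², …: 25, 36, 49, 64, 81 → 100.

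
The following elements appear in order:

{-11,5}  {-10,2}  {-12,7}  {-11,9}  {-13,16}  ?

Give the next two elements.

{-12,25}, {-14,41}

First component — alternating steps +1, −2, +1, −2, …: -11, -10, -12, -11, -13 → -12 → -14.
For the second component, each term is the sum of the two before it: 5, 2, 7, 9, 16 → 25 → 41.
So the next two elements are {-12,25} and {-14,41}.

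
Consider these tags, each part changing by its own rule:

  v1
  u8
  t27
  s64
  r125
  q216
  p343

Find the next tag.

o512

Letter: v, u, t, s, r, q, p → o (letters move back 1 place in the alphabet).
Second component: perfect cubes: 1³, 2³, 3³, …; 1, 8, 27, 64, 125, 216, 343 → 512.
Combining the parts gives o512.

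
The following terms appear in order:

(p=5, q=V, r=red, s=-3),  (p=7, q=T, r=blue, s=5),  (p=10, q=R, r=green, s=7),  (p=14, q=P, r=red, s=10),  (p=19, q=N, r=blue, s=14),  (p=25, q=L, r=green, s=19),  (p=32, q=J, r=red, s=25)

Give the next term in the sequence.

(p=40, q=H, r=blue, s=32)

P: 5, 7, 10, 14, 19, 25, 32 → 40 (differences are 2, 3, 4, … (increasing by 1 each time)).
Q: letters move back 2 places in the alphabet; V, T, R, P, N, L, J → H.
For the r, repeats red → blue → green: red, blue, green, red, blue, green, red → blue.
S: always the previous value of the p, so -3, 5, 7, 10, 14, 19, 25 → 32.
Combining the parts gives (p=40, q=H, r=blue, s=32).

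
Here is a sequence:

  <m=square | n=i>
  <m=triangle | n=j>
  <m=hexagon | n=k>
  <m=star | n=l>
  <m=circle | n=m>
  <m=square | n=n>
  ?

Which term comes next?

<m=triangle | n=o>

M — repeats square → triangle → hexagon → star → circle: square, triangle, hexagon, star, circle, square → triangle.
N — letters move forward 1 place in the alphabet: i, j, k, l, m, n → o.
Combining the parts gives <m=triangle | n=o>.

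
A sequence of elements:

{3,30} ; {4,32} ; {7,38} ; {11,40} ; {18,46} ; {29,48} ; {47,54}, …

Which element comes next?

{76,56}

First value — each term is the sum of the two before it: 3, 4, 7, 11, 18, 29, 47 → 76.
Second value: 30, 32, 38, 40, 46, 48, 54 → 56 (alternating steps +2, +6, +2, +6, …).
Putting it together: {76,56}.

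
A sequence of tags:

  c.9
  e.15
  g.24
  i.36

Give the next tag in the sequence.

Letter: letters move forward 2 places in the alphabet; c, e, g, i → k.
Second component goes 9, 15, 24, 36 → 51 (differences are 6, 9, 12, … (increasing by 3 each time)).
So the next tag is k.51.

k.51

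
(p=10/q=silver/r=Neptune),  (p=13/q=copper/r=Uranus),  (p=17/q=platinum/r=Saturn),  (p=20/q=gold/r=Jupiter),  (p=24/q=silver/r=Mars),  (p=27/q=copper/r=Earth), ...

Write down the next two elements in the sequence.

(p=31/q=platinum/r=Venus), (p=34/q=gold/r=Mercury)

P: alternating steps +3, +4, +3, +4, …; 10, 13, 17, 20, 24, 27 → 31 → 34.
Q: repeats silver → copper → platinum → gold, so silver, copper, platinum, gold, silver, copper → platinum → gold.
R: Neptune, Uranus, Saturn, Jupiter, Mars, Earth → Venus → Mercury (runs backward through the planets Mercury→Neptune).
Putting the parts together: (p=31/q=platinum/r=Venus) and then (p=34/q=gold/r=Mercury).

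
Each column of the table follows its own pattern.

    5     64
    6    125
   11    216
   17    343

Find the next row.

First component: each term is the sum of the two before it; 5, 6, 11, 17 → 28.
For the second component, perfect cubes: 4³, 5³, 6³, …: 64, 125, 216, 343 → 512.
Putting it together: 28  512.

28  512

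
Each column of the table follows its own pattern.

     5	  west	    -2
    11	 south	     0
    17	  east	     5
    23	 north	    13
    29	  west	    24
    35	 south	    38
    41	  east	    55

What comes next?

First component: +6 each step; 5, 11, 17, 23, 29, 35, 41 → 47.
Direction: repeats west → south → east → north, so west, south, east, north, west, south, east → north.
For the third component, differences are 2, 5, 8, … (increasing by 3 each time): -2, 0, 5, 13, 24, 38, 55 → 75.
So the next line is 47  north  75.

47  north  75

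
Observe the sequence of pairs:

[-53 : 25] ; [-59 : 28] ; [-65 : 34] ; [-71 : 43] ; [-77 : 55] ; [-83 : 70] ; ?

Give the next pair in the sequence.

First component goes -53, -59, -65, -71, -77, -83 → -89 (−6 each step).
Second component: 25, 28, 34, 43, 55, 70 → 88 (differences are 3, 6, 9, … (increasing by 3 each time)).
Combining the parts gives [-89 : 88].

[-89 : 88]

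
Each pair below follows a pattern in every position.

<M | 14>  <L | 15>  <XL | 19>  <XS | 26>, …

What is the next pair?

For the size, runs through clothing sizes XS→XL: M, L, XL, XS → S.
Second value goes 14, 15, 19, 26 → 36 (differences are 1, 4, 7, … (increasing by 3 each time)).
Combining the parts gives <S | 36>.

<S | 36>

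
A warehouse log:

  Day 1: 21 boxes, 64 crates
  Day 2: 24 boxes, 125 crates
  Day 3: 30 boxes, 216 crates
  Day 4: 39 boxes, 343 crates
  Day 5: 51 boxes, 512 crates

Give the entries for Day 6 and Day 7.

66 boxes, 729 crates; 84 boxes, 1000 crates

Boxes: differences are 3, 6, 9, … (increasing by 3 each time), so 21, 24, 30, 39, 51 → 66 → 84.
Crates: 64, 125, 216, 343, 512 → 729 → 1000 (perfect cubes: 4³, 5³, 6³, …).
So the next two records are 66 boxes, 729 crates and 84 boxes, 1000 crates.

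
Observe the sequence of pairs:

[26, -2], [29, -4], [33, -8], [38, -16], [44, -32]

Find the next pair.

First entry — differences are 3, 4, 5, … (increasing by 1 each time): 26, 29, 33, 38, 44 → 51.
Second entry — ×2 each step: -2, -4, -8, -16, -32 → -64.
Putting it together: [51, -64].

[51, -64]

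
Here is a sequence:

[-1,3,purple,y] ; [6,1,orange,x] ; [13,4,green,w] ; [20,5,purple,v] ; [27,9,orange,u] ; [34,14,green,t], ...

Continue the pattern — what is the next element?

[41,23,purple,s]

First slot: +7 each step; -1, 6, 13, 20, 27, 34 → 41.
Second slot — each term is the sum of the two before it: 3, 1, 4, 5, 9, 14 → 23.
For the colour, repeats purple → orange → green: purple, orange, green, purple, orange, green → purple.
Letter: letters move back 1 place in the alphabet, so y, x, w, v, u, t → s.
Combining the parts gives [41,23,purple,s].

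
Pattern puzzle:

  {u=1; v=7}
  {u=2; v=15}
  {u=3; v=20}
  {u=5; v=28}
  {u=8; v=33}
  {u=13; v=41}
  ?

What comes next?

{u=21; v=46}

U — each term is the sum of the two before it: 1, 2, 3, 5, 8, 13 → 21.
V: alternating steps +8, +5, +8, +5, …, so 7, 15, 20, 28, 33, 41 → 46.
Putting it together: {u=21; v=46}.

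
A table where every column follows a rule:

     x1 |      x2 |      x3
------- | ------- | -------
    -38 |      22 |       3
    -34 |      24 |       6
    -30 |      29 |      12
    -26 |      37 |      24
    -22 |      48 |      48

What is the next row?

Column x1: +4 each step, so -38, -34, -30, -26, -22 → -18.
Column x2: differences are 2, 5, 8, … (increasing by 3 each time), so 22, 24, 29, 37, 48 → 62.
Column x3 goes 3, 6, 12, 24, 48 → 96 (×2 each step).
Putting it together: -18  62  96.

-18  62  96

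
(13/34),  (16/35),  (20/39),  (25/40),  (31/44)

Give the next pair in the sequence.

(38/45)

First value — differences are 3, 4, 5, … (increasing by 1 each time): 13, 16, 20, 25, 31 → 38.
Second value — alternating steps +1, +4, +1, +4, …: 34, 35, 39, 40, 44 → 45.
So the next pair is (38/45).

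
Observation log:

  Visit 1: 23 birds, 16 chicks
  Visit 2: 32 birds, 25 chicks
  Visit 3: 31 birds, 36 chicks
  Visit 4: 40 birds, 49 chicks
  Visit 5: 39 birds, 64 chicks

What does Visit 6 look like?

Birds: 23, 32, 31, 40, 39 → 48 (alternating steps +9, −1, +9, −1, …).
Chicks: 16, 25, 36, 49, 64 → 81 (perfect squares: 4², 5², 6², …).
Combining the parts gives 48 birds, 81 chicks.

48 birds, 81 chicks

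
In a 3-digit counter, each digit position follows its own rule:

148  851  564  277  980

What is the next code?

693

First digit goes 1, 8, 5, 2, 9 → 6 (−3 each step, mod 10).
For the second digit, +1 each step, mod 10: 4, 5, 6, 7, 8 → 9.
Third digit: 8, 1, 4, 7, 0 → 3 (+3 each step, mod 10).
Combining the parts gives 693.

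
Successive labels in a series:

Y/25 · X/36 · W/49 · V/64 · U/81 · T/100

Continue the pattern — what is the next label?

S/121

Letter: Y, X, W, V, U, T → S (letters move back 1 place in the alphabet).
For the second component, perfect squares: 5², 6², 7², …: 25, 36, 49, 64, 81, 100 → 121.
Combining the parts gives S/121.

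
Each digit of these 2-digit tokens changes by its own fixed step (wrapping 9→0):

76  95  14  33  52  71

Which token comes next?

90

First digit: +2 each step, mod 10; 7, 9, 1, 3, 5, 7 → 9.
Second digit — −1 each step, mod 10: 6, 5, 4, 3, 2, 1 → 0.
Combining the parts gives 90.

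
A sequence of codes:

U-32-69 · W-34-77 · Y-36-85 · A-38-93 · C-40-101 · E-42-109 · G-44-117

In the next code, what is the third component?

125

Letter: U, W, Y, A, C, E, G → I (letters move forward 2 places in the alphabet, wrapping Z→A).
For the second component, +2 each step: 32, 34, 36, 38, 40, 42, 44 → 46.
Third component — +8 each step: 69, 77, 85, 93, 101, 109, 117 → 125.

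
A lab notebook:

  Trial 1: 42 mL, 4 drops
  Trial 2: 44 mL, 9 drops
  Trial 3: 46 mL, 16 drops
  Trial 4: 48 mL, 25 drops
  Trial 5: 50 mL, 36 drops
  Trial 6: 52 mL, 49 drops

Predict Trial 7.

ML — +2 each step: 42, 44, 46, 48, 50, 52 → 54.
Drops — perfect squares: 2², 3², 4², …: 4, 9, 16, 25, 36, 49 → 64.
Putting it together: 54 mL, 64 drops.

54 mL, 64 drops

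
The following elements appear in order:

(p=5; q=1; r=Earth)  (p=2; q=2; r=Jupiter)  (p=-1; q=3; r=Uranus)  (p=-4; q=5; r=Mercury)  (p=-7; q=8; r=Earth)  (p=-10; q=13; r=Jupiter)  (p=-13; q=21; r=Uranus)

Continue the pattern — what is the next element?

For the p, −3 each step: 5, 2, -1, -4, -7, -10, -13 → -16.
For the q, each term is the sum of the two before it: 1, 2, 3, 5, 8, 13, 21 → 34.
R: repeats Earth → Jupiter → Uranus → Mercury, so Earth, Jupiter, Uranus, Mercury, Earth, Jupiter, Uranus → Mercury.
So the next element is (p=-16; q=34; r=Mercury).

(p=-16; q=34; r=Mercury)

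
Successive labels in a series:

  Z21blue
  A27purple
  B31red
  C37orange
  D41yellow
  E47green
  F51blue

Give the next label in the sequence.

Letter goes Z, A, B, C, D, E, F → G (letters move forward 1 place in the alphabet, wrapping Z→A).
Second component — alternating steps +6, +4, +6, +4, …: 21, 27, 31, 37, 41, 47, 51 → 57.
Colour: blue, purple, red, orange, yellow, green, blue → purple (repeats blue → purple → red → orange → yellow → green).
Combining the parts gives G57purple.

G57purple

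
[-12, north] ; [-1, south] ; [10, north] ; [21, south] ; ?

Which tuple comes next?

First value: +11 each step, so -12, -1, 10, 21 → 32.
Direction: alternates north ↔ south, so north, south, north, south → north.
Putting it together: [32, north].

[32, north]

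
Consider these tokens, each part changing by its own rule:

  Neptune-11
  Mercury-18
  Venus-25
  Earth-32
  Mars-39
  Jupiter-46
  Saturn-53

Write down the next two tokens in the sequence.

Uranus-60, Neptune-67

Planet: Neptune, Mercury, Venus, Earth, Mars, Jupiter, Saturn → Uranus → Neptune (runs through the planets Mercury→Neptune).
Second component goes 11, 18, 25, 32, 39, 46, 53 → 60 → 67 (+7 each step).
Putting the parts together: Uranus-60 and then Neptune-67.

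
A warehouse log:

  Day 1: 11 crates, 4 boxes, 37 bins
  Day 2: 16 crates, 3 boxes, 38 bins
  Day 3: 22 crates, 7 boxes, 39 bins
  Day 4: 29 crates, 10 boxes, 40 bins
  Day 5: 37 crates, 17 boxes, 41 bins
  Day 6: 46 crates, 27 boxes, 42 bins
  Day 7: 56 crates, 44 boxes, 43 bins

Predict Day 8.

67 crates, 71 boxes, 44 bins

Crates: differences are 5, 6, 7, … (increasing by 1 each time), so 11, 16, 22, 29, 37, 46, 56 → 67.
Boxes — each term is the sum of the two before it: 4, 3, 7, 10, 17, 27, 44 → 71.
Bins goes 37, 38, 39, 40, 41, 42, 43 → 44 (+1 each step).
Putting it together: 67 crates, 71 boxes, 44 bins.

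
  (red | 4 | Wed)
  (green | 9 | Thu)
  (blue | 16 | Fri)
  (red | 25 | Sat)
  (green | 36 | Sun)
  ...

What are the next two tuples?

Colour: repeats red → green → blue; red, green, blue, red, green → blue → red.
Second part — perfect squares: 2², 3², 4², …: 4, 9, 16, 25, 36 → 49 → 64.
Day — runs through the weekdays Mon→Sun: Wed, Thu, Fri, Sat, Sun → Mon → Tue.
Putting the parts together: (blue | 49 | Mon) and then (red | 64 | Tue).

(blue | 49 | Mon), (red | 64 | Tue)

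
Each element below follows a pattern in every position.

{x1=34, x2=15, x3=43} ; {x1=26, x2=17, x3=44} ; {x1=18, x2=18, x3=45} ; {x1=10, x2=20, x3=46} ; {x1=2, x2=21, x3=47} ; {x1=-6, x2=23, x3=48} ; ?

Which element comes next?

X1 goes 34, 26, 18, 10, 2, -6 → -14 (−8 each step).
For the x2, alternating steps +2, +1, +2, +1, …: 15, 17, 18, 20, 21, 23 → 24.
For the x3, +1 each step: 43, 44, 45, 46, 47, 48 → 49.
Combining the parts gives {x1=-14, x2=24, x3=49}.

{x1=-14, x2=24, x3=49}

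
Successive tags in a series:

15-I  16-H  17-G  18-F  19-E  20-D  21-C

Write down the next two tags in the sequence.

22-B, 23-A

For the first component, +1 each step: 15, 16, 17, 18, 19, 20, 21 → 22 → 23.
Letter: letters move back 1 place in the alphabet; I, H, G, F, E, D, C → B → A.
Putting the parts together: 22-B and then 23-A.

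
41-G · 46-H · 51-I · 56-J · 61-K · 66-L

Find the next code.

For the first component, +5 each step: 41, 46, 51, 56, 61, 66 → 71.
Letter — letters move forward 1 place in the alphabet: G, H, I, J, K, L → M.
Putting it together: 71-M.

71-M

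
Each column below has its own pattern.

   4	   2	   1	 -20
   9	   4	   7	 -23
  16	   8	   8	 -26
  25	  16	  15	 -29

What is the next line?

36  32  23  -32

For the first component, perfect squares: 2², 3², 4², …: 4, 9, 16, 25 → 36.
For the second component, ×2 each step: 2, 4, 8, 16 → 32.
Third component — each term is the sum of the two before it: 1, 7, 8, 15 → 23.
Fourth component: −3 each step; -20, -23, -26, -29 → -32.
Putting it together: 36  32  23  -32.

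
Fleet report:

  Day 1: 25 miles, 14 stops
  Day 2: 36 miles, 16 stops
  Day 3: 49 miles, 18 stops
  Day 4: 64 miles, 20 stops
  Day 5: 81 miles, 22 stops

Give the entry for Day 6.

Miles — perfect squares: 5², 6², 7², …: 25, 36, 49, 64, 81 → 100.
Stops: 14, 16, 18, 20, 22 → 24 (+2 each step).
Putting it together: 100 miles, 24 stops.

100 miles, 24 stops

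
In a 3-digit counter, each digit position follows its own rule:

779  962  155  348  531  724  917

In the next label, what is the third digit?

Third digit: 9, 2, 5, 8, 1, 4, 7 → 0 (+3 each step, mod 10).

0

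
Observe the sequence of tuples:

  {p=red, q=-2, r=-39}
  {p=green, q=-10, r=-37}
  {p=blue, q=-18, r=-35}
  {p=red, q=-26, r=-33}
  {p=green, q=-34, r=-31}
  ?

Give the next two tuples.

{p=blue, q=-42, r=-29}, {p=red, q=-50, r=-27}

P: repeats red → green → blue, so red, green, blue, red, green → blue → red.
For the q, −8 each step: -2, -10, -18, -26, -34 → -42 → -50.
For the r, +2 each step: -39, -37, -35, -33, -31 → -29 → -27.
So the next two tuples are {p=blue, q=-42, r=-29} and {p=red, q=-50, r=-27}.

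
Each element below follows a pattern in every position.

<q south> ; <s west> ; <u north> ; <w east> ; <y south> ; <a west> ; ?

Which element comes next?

Letter goes q, s, u, w, y, a → c (letters move forward 2 places in the alphabet, wrapping Z→A).
Direction: repeats south → west → north → east, so south, west, north, east, south, west → north.
So the next element is <c north>.

<c north>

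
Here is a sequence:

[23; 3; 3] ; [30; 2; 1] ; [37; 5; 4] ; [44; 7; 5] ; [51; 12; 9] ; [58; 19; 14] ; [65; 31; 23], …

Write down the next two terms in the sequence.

First coordinate: 23, 30, 37, 44, 51, 58, 65 → 72 → 79 (+7 each step).
For the second coordinate, each term is the sum of the two before it: 3, 2, 5, 7, 12, 19, 31 → 50 → 81.
Third coordinate: each term is the sum of the two before it, so 3, 1, 4, 5, 9, 14, 23 → 37 → 60.
So the next two terms are [72; 50; 37] and [79; 81; 60].

[72; 50; 37], [79; 81; 60]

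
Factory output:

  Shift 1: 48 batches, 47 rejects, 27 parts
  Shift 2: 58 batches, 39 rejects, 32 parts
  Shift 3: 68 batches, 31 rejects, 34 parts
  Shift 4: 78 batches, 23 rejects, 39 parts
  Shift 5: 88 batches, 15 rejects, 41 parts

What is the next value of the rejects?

Batches: 48, 58, 68, 78, 88 → 98 (+10 each step).
Rejects: −8 each step, so 47, 39, 31, 23, 15 → 7.
Parts — alternating steps +5, +2, +5, +2, …: 27, 32, 34, 39, 41 → 46.

7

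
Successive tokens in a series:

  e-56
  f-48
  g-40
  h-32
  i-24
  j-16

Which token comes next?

k-8

Letter: letters move forward 1 place in the alphabet, so e, f, g, h, i, j → k.
Second component goes 56, 48, 40, 32, 24, 16 → 8 (−8 each step).
So the next token is k-8.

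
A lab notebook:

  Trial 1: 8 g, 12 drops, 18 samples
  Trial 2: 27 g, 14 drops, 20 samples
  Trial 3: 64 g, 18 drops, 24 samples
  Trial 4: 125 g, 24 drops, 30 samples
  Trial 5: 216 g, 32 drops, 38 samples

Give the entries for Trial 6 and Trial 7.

G — perfect cubes: 2³, 3³, 4³, …: 8, 27, 64, 125, 216 → 343 → 512.
Drops: differences are 2, 4, 6, … (increasing by 2 each time); 12, 14, 18, 24, 32 → 42 → 54.
Samples: always 6 more than the drops; 18, 20, 24, 30, 38 → 48 → 60.
So the next two records are 343 g, 42 drops, 48 samples and 512 g, 54 drops, 60 samples.

343 g, 42 drops, 48 samples; 512 g, 54 drops, 60 samples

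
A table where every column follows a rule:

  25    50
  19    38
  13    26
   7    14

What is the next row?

First component: 25, 19, 13, 7 → 1 (−6 each step).
Second component — always 2 × the first component: 50, 38, 26, 14 → 2.
Putting it together: 1  2.

1  2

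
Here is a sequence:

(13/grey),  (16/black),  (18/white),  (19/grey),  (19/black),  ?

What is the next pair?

(18/white)

First part — differences are 3, 2, 1, … (decreasing by 1 each time): 13, 16, 18, 19, 19 → 18.
Shade: repeats grey → black → white, so grey, black, white, grey, black → white.
Putting it together: (18/white).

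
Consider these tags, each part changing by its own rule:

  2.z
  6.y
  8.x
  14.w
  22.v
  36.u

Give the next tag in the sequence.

58.t

First component — each term is the sum of the two before it: 2, 6, 8, 14, 22, 36 → 58.
Letter: letters move back 1 place in the alphabet, so z, y, x, w, v, u → t.
Combining the parts gives 58.t.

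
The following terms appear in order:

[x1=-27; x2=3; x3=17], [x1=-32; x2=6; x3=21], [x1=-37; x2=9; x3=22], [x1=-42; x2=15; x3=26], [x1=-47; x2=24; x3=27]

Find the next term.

X1: -27, -32, -37, -42, -47 → -52 (−5 each step).
X2 goes 3, 6, 9, 15, 24 → 39 (each term is the sum of the two before it).
X3: alternating steps +4, +1, +4, +1, …; 17, 21, 22, 26, 27 → 31.
Combining the parts gives [x1=-52; x2=39; x3=31].

[x1=-52; x2=39; x3=31]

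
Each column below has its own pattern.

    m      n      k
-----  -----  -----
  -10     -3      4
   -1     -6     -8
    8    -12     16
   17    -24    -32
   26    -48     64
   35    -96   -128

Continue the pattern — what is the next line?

44  -192  256

Column m: +9 each step, so -10, -1, 8, 17, 26, 35 → 44.
Column n: ×2 each step, so -3, -6, -12, -24, -48, -96 → -192.
Column k: ×(-2) each step, so 4, -8, 16, -32, 64, -128 → 256.
Combining the parts gives 44  -192  256.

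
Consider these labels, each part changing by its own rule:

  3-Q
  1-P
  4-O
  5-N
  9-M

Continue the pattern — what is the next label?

First component: 3, 1, 4, 5, 9 → 14 (each term is the sum of the two before it).
For the letter, letters move back 1 place in the alphabet: Q, P, O, N, M → L.
So the next label is 14-L.

14-L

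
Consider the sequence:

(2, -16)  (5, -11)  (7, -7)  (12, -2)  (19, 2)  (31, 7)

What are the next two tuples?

(50, 11), (81, 16)

First coordinate: each term is the sum of the two before it, so 2, 5, 7, 12, 19, 31 → 50 → 81.
Second coordinate: alternating steps +5, +4, +5, +4, …; -16, -11, -7, -2, 2, 7 → 11 → 16.
Putting the parts together: (50, 11) and then (81, 16).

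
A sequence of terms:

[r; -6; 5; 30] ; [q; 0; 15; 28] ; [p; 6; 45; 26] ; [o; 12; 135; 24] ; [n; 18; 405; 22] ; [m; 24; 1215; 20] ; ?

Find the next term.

Letter: letters move back 1 place in the alphabet, so r, q, p, o, n, m → l.
For the second component, +6 each step: -6, 0, 6, 12, 18, 24 → 30.
Third component: ×3 each step, so 5, 15, 45, 135, 405, 1215 → 3645.
Fourth component: −2 each step; 30, 28, 26, 24, 22, 20 → 18.
So the next term is [l; 30; 3645; 18].

[l; 30; 3645; 18]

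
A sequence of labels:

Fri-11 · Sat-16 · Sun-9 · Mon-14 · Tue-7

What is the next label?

Day — runs through the weekdays Mon→Sun: Fri, Sat, Sun, Mon, Tue → Wed.
Second component: alternating steps +5, −7, +5, −7, …; 11, 16, 9, 14, 7 → 12.
Putting it together: Wed-12.

Wed-12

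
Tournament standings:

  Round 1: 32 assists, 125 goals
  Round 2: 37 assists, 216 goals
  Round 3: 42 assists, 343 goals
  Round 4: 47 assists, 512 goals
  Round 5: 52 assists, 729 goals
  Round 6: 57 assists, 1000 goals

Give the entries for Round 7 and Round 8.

Assists: +5 each step, so 32, 37, 42, 47, 52, 57 → 62 → 67.
Goals: perfect cubes: 5³, 6³, 7³, …, so 125, 216, 343, 512, 729, 1000 → 1331 → 1728.
Putting the parts together: 62 assists, 1331 goals and then 67 assists, 1728 goals.

62 assists, 1331 goals; 67 assists, 1728 goals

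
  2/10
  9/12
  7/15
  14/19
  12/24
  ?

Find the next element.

For the first value, alternating steps +7, −2, +7, −2, …: 2, 9, 7, 14, 12 → 19.
Second value: differences are 2, 3, 4, … (increasing by 1 each time), so 10, 12, 15, 19, 24 → 30.
Combining the parts gives 19/30.

19/30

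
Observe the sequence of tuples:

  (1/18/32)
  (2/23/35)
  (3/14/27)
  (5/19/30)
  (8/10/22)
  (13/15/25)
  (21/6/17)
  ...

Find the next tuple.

(34/11/20)

First component — each term is the sum of the two before it: 1, 2, 3, 5, 8, 13, 21 → 34.
For the second component, alternating steps +5, −9, +5, −9, …: 18, 23, 14, 19, 10, 15, 6 → 11.
Third component: alternating steps +3, −8, +3, −8, …, so 32, 35, 27, 30, 22, 25, 17 → 20.
Putting it together: (34/11/20).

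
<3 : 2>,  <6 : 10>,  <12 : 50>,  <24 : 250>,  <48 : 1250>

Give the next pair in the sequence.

<96 : 6250>

First part: ×2 each step; 3, 6, 12, 24, 48 → 96.
Second part: 2, 10, 50, 250, 1250 → 6250 (×5 each step).
So the next pair is <96 : 6250>.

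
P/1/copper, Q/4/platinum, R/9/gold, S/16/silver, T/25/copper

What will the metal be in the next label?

For the metal, repeats copper → platinum → gold → silver: copper, platinum, gold, silver, copper → platinum.

platinum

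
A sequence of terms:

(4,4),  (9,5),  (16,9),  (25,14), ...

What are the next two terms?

First slot — perfect squares: 2², 3², 4², …: 4, 9, 16, 25 → 36 → 49.
Second slot: each term is the sum of the two before it, so 4, 5, 9, 14 → 23 → 37.
So the next two terms are (36,23) and (49,37).

(36,23), (49,37)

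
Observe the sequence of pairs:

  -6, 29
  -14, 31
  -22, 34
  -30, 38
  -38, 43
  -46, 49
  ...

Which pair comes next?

For the first part, −8 each step: -6, -14, -22, -30, -38, -46 → -54.
Second part goes 29, 31, 34, 38, 43, 49 → 56 (differences are 2, 3, 4, … (increasing by 1 each time)).
Putting it together: -54, 56.

-54, 56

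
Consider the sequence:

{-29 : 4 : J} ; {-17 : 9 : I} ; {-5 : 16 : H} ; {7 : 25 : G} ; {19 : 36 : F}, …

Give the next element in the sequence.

{31 : 49 : E}

For the first slot, +12 each step: -29, -17, -5, 7, 19 → 31.
Second slot goes 4, 9, 16, 25, 36 → 49 (perfect squares: 2², 3², 4², …).
Letter — letters move back 1 place in the alphabet: J, I, H, G, F → E.
Combining the parts gives {31 : 49 : E}.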